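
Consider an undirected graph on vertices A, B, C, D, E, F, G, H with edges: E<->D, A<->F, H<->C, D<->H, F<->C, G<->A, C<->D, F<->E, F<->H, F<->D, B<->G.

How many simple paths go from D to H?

D–C–F–H
D–C–H
D–E–F–C–H
D–E–F–H
D–F–C–H
D–F–H
D–H

7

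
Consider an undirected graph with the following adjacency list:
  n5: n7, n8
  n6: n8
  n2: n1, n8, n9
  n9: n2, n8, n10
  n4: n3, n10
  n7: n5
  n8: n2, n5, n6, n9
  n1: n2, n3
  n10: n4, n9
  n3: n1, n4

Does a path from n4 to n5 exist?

Yes

Explore from n4.
Distance 1: reach n3, n10.
Distance 2: reach n1, n9.
Distance 3: reach n2, n8.
Distance 4: reach n5, n6.
Found n5.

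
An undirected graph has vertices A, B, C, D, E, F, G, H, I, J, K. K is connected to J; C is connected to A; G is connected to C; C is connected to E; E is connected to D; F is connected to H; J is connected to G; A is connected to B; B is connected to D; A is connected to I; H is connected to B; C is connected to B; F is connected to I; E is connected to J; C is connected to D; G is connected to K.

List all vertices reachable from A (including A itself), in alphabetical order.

A, B, C, D, E, F, G, H, I, J, K

Start at A.
Its neighbours: B, C, I.
Then their neighbours: D, E, F, G, H.
Then next layer: J, K.
Every vertex is now reached.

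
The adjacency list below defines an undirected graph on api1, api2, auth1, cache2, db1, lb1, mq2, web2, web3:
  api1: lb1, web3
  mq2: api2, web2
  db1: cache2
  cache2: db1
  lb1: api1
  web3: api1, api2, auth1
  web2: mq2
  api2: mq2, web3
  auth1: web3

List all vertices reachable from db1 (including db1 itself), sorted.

Start at db1.
Its neighbours: cache2.
Nothing further is reachable.

cache2, db1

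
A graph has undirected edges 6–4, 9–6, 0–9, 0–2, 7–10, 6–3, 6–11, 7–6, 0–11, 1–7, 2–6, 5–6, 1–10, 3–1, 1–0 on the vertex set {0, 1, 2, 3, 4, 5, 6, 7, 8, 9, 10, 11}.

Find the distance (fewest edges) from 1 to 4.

Distance 0: 1.
Distance 1: 0, 3, 7, 10.
Distance 2: 2, 6, 9, 11.
Distance 3: 4, 5 — contains 4.

3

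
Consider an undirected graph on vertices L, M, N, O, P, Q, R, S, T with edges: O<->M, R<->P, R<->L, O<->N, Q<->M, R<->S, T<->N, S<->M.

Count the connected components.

1

From L: component {L, M, N, O, P, Q, R, S, T}.
That's 1 component.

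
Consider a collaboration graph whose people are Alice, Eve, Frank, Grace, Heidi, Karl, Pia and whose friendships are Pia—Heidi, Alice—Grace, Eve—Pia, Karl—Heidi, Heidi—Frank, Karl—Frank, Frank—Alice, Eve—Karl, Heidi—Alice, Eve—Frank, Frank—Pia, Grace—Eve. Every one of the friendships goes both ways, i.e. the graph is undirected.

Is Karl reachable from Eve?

Explore from Eve.
Distance 1: reach Frank, Grace, Karl, Pia.
Found Karl.

Yes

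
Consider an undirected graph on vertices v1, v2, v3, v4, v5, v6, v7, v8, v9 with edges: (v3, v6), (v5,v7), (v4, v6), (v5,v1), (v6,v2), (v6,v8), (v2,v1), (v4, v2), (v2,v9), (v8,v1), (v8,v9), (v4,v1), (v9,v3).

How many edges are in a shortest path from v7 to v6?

Distance 0: v7.
Distance 1: v5.
Distance 2: v1.
Distance 3: v2, v4, v8.
Distance 4: v6, v9 — contains v6.

4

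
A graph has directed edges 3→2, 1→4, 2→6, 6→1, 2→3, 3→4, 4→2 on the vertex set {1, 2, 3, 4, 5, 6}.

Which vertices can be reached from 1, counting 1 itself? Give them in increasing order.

1, 2, 3, 4, 6

Start at 1.
Its neighbours: 4.
Then their neighbours: 2.
Then next layer: 3, 6.
Nothing further is reachable.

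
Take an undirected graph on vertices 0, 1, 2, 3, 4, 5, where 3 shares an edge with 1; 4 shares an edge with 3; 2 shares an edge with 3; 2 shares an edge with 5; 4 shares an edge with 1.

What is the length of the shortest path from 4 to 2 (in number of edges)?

2

Distance 0: 4.
Distance 1: 1, 3.
Distance 2: 2 — contains 2.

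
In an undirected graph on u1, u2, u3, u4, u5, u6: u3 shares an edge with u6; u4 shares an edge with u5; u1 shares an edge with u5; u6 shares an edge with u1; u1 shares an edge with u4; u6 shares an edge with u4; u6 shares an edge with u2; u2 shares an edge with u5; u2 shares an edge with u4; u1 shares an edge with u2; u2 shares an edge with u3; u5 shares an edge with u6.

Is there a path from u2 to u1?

Explore from u2.
Distance 1: reach u1, u3, u4, u5, u6.
Found u1.

Yes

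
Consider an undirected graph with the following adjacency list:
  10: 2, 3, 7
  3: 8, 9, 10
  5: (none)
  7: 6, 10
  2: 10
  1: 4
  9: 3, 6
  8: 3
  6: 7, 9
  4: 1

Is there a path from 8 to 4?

No

Explore from 8.
Distance 1: reach 3.
Distance 2: reach 9, 10.
Distance 3: reach 2, 6, 7.
The search is exhausted without reaching 4; it lies in a different component.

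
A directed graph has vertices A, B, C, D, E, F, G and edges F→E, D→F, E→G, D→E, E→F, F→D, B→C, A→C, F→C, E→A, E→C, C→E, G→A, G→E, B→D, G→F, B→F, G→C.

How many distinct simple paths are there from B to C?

B→C
B→D→E→A→C
B→D→E→C
B→D→E→F→C
B→D→E→G→A→C
B→D→E→G→C
B→D→E→G→F→C
B→D→F→C
... and 13 more.

21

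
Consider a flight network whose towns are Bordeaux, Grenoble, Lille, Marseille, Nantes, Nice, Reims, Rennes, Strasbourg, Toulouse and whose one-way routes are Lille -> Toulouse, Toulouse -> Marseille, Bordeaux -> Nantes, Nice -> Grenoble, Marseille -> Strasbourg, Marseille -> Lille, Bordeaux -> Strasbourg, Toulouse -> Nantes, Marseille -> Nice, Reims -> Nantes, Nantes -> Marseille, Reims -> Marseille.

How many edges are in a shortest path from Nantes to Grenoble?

3

Distance 0: Nantes.
Distance 1: Marseille.
Distance 2: Lille, Nice, Strasbourg.
Distance 3: Grenoble, Toulouse — contains Grenoble.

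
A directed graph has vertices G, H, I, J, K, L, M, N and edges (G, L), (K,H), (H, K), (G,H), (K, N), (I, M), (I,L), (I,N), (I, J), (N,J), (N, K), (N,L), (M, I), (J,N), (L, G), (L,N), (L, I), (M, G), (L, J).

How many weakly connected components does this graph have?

1

From G: component {G, H, I, J, K, L, M, N}.
That's 1 component.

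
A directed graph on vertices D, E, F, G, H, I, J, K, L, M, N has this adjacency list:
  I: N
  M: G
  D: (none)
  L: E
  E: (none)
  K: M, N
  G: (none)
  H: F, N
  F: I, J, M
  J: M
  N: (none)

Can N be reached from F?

Explore from F.
Distance 1: reach I, J, M.
Distance 2: reach G, N.
Found N.

Yes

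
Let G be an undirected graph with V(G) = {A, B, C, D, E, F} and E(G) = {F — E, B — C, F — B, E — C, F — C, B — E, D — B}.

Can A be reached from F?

Explore from F.
Distance 1: reach B, C, E.
Distance 2: reach D.
The search is exhausted without reaching A; it lies in a different component.

No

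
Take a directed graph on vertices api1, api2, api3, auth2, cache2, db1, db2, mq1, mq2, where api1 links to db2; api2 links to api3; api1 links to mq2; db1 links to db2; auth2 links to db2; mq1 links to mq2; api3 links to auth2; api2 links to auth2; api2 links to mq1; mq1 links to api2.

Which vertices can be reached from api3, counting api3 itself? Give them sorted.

Start at api3.
Its neighbours: auth2.
Then their neighbours: db2.
Nothing further is reachable.

api3, auth2, db2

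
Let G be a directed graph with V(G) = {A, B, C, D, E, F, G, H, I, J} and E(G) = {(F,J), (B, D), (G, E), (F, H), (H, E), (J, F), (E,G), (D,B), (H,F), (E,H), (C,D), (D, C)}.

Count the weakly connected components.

From A: component {A}.
From B: component {B, C, D}.
From E: component {E, F, G, H, J}.
From I: component {I}.
That's 4 components.

4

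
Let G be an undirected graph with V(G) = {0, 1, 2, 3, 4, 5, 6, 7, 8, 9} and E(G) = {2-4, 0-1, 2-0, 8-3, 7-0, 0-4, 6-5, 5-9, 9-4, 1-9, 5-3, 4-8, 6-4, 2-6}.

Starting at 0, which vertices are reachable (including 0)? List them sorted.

0, 1, 2, 3, 4, 5, 6, 7, 8, 9

Start at 0.
Its neighbours: 1, 2, 4, 7.
Then their neighbours: 6, 8, 9.
Then next layer: 3, 5.
Every vertex is now reached.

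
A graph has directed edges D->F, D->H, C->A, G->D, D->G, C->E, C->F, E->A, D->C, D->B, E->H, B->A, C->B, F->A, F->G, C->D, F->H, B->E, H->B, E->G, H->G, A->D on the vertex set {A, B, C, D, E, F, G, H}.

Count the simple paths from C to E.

C→A→D→B→E
C→A→D→F→H→B→E
C→A→D→H→B→E
C→B→E
C→D→B→E
C→D→F→H→B→E
C→D→H→B→E
C→E
C→F→A→D→B→E
C→F→A→D→H→B→E
C→F→G→D→B→E
C→F→G→D→H→B→E
C→F→H→B→E
C→F→H→G→D→B→E

14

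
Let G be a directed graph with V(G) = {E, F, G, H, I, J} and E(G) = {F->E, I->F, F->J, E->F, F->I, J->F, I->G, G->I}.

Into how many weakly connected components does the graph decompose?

From E: component {E, F, G, I, J}.
From H: component {H}.
That's 2 components.

2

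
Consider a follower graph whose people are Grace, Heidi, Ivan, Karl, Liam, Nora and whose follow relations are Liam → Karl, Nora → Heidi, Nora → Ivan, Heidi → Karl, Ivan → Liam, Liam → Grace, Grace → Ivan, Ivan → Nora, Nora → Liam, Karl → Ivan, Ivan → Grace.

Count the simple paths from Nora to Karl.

3

Nora→Heidi→Karl
Nora→Ivan→Liam→Karl
Nora→Liam→Karl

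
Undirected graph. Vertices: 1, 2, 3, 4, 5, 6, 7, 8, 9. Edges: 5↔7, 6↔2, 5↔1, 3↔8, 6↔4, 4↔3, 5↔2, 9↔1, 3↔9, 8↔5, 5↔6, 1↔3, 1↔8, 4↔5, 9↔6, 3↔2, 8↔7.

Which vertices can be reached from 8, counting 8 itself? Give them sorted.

1, 2, 3, 4, 5, 6, 7, 8, 9

Start at 8.
Its neighbours: 1, 3, 5, 7.
Then their neighbours: 2, 4, 6, 9.
Every vertex is now reached.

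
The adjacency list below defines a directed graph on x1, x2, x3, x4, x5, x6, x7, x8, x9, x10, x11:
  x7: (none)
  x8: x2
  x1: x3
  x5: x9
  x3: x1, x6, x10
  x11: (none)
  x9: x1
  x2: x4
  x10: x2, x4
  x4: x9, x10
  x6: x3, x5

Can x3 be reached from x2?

Explore from x2.
Distance 1: reach x4.
Distance 2: reach x9, x10.
Distance 3: reach x1.
Distance 4: reach x3.
Found x3.

Yes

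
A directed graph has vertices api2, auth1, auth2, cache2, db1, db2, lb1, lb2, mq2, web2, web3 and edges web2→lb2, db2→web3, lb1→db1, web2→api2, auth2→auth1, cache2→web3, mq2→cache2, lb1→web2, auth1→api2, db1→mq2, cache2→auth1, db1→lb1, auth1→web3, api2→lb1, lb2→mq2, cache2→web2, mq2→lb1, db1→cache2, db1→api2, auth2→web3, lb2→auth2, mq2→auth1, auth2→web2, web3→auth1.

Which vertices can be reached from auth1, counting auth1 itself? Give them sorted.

api2, auth1, auth2, cache2, db1, lb1, lb2, mq2, web2, web3

Start at auth1.
Its neighbours: api2, web3.
Then their neighbours: lb1.
Then next layer: db1, web2.
Then next layer: cache2, lb2, mq2.
Then next layer: auth2.
Nothing further is reachable.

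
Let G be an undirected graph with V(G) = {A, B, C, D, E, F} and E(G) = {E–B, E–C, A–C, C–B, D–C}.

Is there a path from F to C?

No

F has no edges, so nothing is reachable from it.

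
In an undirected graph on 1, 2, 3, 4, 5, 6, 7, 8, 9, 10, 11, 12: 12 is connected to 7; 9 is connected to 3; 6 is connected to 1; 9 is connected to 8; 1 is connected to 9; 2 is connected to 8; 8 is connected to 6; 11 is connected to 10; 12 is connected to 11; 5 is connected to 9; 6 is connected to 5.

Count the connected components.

From 1: component {1, 2, 3, 5, 6, 8, 9}.
From 4: component {4}.
From 7: component {7, 10, 11, 12}.
That's 3 components.

3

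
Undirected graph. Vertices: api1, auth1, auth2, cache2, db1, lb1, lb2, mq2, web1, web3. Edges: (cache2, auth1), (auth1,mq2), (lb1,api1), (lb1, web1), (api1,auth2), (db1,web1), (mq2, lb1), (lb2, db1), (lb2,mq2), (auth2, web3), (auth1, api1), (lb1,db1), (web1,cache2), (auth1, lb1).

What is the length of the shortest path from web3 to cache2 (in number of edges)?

Distance 0: web3.
Distance 1: auth2.
Distance 2: api1.
Distance 3: auth1, lb1.
Distance 4: cache2, db1, mq2, web1 — contains cache2.

4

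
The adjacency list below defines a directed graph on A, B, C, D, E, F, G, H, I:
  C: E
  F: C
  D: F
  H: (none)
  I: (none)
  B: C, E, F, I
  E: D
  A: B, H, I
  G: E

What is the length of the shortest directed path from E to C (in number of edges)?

Distance 0: E.
Distance 1: D.
Distance 2: F.
Distance 3: C — contains C.

3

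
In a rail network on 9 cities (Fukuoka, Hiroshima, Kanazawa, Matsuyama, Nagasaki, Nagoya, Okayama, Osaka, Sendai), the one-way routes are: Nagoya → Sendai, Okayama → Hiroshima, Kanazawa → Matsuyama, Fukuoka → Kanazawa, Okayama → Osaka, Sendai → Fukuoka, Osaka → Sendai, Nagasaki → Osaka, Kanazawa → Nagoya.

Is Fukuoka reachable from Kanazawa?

Explore from Kanazawa.
Distance 1: reach Matsuyama, Nagoya.
Distance 2: reach Sendai.
Distance 3: reach Fukuoka.
Found Fukuoka.

Yes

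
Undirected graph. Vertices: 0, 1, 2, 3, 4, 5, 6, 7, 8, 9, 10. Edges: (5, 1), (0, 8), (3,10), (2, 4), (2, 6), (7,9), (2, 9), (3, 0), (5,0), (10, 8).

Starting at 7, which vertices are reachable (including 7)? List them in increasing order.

Start at 7.
Its neighbours: 9.
Then their neighbours: 2.
Then next layer: 4, 6.
Nothing further is reachable.

2, 4, 6, 7, 9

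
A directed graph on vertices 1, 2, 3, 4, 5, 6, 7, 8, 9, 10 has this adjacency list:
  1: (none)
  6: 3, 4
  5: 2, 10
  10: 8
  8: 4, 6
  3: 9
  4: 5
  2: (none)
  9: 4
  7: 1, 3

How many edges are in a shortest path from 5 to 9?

Distance 0: 5.
Distance 1: 2, 10.
Distance 2: 8.
Distance 3: 4, 6.
Distance 4: 3.
Distance 5: 9 — contains 9.

5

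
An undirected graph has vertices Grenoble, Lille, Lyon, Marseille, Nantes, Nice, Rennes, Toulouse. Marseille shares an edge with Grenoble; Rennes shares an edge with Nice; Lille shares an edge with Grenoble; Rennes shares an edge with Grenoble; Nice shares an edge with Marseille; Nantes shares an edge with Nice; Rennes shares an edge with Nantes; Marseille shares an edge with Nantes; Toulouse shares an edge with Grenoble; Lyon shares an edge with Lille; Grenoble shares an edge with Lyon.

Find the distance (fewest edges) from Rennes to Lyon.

Distance 0: Rennes.
Distance 1: Grenoble, Nantes, Nice.
Distance 2: Lille, Lyon, Marseille, Toulouse — contains Lyon.

2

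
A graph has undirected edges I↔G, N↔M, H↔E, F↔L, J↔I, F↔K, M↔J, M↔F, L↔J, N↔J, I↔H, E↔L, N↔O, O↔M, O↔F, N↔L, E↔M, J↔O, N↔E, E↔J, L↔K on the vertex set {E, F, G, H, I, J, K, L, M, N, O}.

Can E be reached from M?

Explore from M.
Distance 1: reach E, F, J, N, O.
Found E.

Yes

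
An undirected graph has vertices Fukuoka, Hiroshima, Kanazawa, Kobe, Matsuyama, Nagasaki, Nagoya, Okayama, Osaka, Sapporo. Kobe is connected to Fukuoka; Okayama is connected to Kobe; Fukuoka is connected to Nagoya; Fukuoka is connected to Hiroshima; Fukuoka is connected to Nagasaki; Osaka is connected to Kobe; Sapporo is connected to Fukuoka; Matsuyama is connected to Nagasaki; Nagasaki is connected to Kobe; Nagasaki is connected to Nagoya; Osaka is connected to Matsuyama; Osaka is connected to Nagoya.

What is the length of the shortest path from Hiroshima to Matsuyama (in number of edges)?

Distance 0: Hiroshima.
Distance 1: Fukuoka.
Distance 2: Kobe, Nagasaki, Nagoya, Sapporo.
Distance 3: Matsuyama, Okayama, Osaka — contains Matsuyama.

3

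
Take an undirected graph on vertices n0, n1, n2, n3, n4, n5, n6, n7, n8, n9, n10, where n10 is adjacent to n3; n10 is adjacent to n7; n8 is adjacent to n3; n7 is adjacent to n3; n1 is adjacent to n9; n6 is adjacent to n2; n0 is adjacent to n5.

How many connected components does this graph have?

From n0: component {n0, n5}.
From n1: component {n1, n9}.
From n2: component {n2, n6}.
From n3: component {n3, n7, n8, n10}.
From n4: component {n4}.
That's 5 components.

5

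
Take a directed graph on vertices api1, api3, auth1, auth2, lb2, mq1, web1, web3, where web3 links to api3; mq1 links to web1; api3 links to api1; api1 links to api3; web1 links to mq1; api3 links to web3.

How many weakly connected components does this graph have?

5

From api1: component {api1, api3, web3}.
From auth1: component {auth1}.
From auth2: component {auth2}.
From lb2: component {lb2}.
From mq1: component {mq1, web1}.
That's 5 components.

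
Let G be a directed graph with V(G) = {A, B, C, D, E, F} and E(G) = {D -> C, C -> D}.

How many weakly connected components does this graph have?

5

From A: component {A}.
From B: component {B}.
From C: component {C, D}.
From E: component {E}.
From F: component {F}.
That's 5 components.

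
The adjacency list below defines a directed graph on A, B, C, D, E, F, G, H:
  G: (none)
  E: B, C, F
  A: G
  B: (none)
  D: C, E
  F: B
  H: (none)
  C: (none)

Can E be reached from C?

C has no outgoing edges, so nothing is reachable from it.

No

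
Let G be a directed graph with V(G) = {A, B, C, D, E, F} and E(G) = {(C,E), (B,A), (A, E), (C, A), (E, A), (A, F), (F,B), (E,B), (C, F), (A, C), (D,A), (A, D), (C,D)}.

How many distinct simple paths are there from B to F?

2

B→A→C→F
B→A→F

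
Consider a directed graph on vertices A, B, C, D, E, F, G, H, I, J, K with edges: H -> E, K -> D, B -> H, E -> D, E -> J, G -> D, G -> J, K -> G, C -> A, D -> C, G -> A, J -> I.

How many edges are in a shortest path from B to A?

5

Distance 0: B.
Distance 1: H.
Distance 2: E.
Distance 3: D, J.
Distance 4: C, I.
Distance 5: A — contains A.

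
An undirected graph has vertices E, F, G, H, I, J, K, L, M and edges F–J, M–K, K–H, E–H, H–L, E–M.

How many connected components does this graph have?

From E: component {E, H, K, L, M}.
From F: component {F, J}.
From G: component {G}.
From I: component {I}.
That's 4 components.

4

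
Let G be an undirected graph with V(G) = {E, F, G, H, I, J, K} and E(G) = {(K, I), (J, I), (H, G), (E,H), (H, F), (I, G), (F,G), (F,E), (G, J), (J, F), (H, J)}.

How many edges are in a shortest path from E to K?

Distance 0: E.
Distance 1: F, H.
Distance 2: G, J.
Distance 3: I.
Distance 4: K — contains K.

4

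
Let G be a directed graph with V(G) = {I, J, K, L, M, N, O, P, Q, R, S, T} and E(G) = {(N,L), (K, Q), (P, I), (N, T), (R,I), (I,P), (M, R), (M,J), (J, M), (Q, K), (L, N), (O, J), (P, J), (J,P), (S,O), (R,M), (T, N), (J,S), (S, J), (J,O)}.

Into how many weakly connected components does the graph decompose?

From I: component {I, J, M, O, P, R, S}.
From K: component {K, Q}.
From L: component {L, N, T}.
That's 3 components.

3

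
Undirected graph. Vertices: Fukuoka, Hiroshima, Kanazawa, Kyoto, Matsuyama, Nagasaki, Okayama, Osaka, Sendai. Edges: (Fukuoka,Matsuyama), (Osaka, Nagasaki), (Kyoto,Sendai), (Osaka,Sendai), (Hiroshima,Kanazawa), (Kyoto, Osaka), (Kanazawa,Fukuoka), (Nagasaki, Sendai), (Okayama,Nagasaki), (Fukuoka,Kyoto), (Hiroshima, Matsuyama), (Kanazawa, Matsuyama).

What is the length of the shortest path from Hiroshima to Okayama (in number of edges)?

6

Distance 0: Hiroshima.
Distance 1: Kanazawa, Matsuyama.
Distance 2: Fukuoka.
Distance 3: Kyoto.
Distance 4: Osaka, Sendai.
Distance 5: Nagasaki.
Distance 6: Okayama — contains Okayama.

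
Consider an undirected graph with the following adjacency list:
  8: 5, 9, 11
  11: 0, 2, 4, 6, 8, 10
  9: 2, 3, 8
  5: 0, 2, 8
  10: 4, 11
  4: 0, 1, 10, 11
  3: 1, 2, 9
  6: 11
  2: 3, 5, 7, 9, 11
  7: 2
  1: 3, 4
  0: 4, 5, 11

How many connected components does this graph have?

1

From 0: component {0, 1, 2, 3, 4, 5, 6, 7, 8, 9, 10, 11}.
That's 1 component.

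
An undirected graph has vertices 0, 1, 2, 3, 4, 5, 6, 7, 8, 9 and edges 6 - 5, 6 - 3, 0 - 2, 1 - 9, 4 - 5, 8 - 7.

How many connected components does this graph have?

From 0: component {0, 2}.
From 1: component {1, 9}.
From 3: component {3, 4, 5, 6}.
From 7: component {7, 8}.
That's 4 components.

4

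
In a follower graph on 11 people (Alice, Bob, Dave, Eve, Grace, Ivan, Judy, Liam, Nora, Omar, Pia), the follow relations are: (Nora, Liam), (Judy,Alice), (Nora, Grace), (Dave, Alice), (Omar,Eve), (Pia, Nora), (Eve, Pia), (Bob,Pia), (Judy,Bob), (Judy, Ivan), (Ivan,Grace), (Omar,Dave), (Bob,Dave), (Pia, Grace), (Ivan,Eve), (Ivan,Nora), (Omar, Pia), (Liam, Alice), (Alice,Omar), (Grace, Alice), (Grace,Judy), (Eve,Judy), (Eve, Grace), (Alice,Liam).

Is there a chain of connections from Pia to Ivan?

Yes

Explore from Pia.
Distance 1: reach Grace, Nora.
Distance 2: reach Alice, Judy, Liam.
Distance 3: reach Bob, Ivan, Omar.
Found Ivan.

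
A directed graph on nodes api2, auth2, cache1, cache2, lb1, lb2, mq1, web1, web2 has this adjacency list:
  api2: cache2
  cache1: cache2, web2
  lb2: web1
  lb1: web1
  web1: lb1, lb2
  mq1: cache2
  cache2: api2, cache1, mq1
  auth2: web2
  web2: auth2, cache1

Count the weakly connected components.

From api2: component {api2, auth2, cache1, cache2, mq1, web2}.
From lb1: component {lb1, lb2, web1}.
That's 2 components.

2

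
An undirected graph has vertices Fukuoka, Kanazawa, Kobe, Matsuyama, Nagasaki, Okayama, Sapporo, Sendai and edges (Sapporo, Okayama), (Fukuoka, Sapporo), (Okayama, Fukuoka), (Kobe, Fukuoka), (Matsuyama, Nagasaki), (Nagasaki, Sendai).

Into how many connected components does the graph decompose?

From Fukuoka: component {Fukuoka, Kobe, Okayama, Sapporo}.
From Kanazawa: component {Kanazawa}.
From Matsuyama: component {Matsuyama, Nagasaki, Sendai}.
That's 3 components.

3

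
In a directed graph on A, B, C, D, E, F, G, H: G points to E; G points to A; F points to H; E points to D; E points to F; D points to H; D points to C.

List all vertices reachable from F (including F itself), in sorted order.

Start at F.
Its neighbours: H.
Nothing further is reachable.

F, H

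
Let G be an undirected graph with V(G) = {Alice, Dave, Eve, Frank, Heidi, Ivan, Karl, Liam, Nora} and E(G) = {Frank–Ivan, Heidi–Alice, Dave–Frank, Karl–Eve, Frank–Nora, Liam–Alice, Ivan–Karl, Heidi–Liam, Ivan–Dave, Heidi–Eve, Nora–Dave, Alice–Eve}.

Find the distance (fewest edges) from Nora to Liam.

6

Distance 0: Nora.
Distance 1: Dave, Frank.
Distance 2: Ivan.
Distance 3: Karl.
Distance 4: Eve.
Distance 5: Alice, Heidi.
Distance 6: Liam — contains Liam.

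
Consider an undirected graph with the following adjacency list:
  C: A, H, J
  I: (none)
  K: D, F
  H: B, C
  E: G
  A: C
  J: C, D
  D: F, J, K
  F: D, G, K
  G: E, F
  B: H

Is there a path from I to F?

No

I has no edges, so nothing is reachable from it.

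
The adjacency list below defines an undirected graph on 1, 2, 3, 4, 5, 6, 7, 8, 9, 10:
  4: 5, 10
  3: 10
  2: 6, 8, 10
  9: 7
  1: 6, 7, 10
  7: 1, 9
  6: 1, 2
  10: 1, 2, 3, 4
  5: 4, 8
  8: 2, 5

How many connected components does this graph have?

1

From 1: component {1, 2, 3, 4, 5, 6, 7, 8, 9, 10}.
That's 1 component.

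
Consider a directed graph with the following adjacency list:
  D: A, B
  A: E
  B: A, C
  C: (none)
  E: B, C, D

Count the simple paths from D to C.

D→A→E→B→C
D→A→E→C
D→B→A→E→C
D→B→C

4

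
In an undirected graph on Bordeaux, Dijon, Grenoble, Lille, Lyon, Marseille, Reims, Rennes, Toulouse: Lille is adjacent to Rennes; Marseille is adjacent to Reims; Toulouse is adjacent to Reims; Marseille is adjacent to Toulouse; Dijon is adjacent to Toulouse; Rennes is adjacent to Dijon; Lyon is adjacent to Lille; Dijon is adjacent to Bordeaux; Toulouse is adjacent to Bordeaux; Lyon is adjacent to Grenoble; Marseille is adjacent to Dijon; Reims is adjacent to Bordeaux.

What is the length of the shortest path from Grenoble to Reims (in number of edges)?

6

Distance 0: Grenoble.
Distance 1: Lyon.
Distance 2: Lille.
Distance 3: Rennes.
Distance 4: Dijon.
Distance 5: Bordeaux, Marseille, Toulouse.
Distance 6: Reims — contains Reims.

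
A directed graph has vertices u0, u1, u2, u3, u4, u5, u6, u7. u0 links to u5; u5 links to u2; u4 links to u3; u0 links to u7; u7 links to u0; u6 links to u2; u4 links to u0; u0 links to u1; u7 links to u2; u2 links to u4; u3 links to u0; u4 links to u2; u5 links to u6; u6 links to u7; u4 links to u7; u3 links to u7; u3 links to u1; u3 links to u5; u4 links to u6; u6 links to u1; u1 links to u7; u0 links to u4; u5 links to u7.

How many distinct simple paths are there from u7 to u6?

8

u7→u0→u4→u3→u5→u6
u7→u0→u4→u6
u7→u0→u5→u2→u4→u6
u7→u0→u5→u6
u7→u2→u4→u0→u5→u6
u7→u2→u4→u3→u0→u5→u6
u7→u2→u4→u3→u5→u6
u7→u2→u4→u6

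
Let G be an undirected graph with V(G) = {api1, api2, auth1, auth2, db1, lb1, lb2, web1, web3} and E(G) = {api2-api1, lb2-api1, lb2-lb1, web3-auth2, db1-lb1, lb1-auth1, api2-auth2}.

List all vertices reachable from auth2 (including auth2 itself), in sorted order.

Start at auth2.
Its neighbours: api2, web3.
Then their neighbours: api1.
Then next layer: lb2.
Then next layer: lb1.
Then next layer: auth1, db1.
Nothing further is reachable.

api1, api2, auth1, auth2, db1, lb1, lb2, web3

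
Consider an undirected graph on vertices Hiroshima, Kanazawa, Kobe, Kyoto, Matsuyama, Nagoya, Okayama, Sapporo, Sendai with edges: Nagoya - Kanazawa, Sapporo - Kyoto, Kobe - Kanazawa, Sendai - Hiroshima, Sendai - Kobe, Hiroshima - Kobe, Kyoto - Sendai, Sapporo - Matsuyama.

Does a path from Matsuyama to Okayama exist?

No

Explore from Matsuyama.
Distance 1: reach Sapporo.
Distance 2: reach Kyoto.
Distance 3: reach Sendai.
Distance 4: reach Hiroshima, Kobe.
Distance 5: reach Kanazawa.
Distance 6: reach Nagoya.
The search is exhausted without reaching Okayama; it lies in a different component.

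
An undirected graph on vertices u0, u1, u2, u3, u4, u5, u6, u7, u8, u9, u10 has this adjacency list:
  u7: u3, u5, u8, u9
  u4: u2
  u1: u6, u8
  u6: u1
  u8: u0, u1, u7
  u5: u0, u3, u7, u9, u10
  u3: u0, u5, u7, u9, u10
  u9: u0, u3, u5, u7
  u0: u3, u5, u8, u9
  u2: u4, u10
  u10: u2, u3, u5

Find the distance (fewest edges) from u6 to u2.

6

Distance 0: u6.
Distance 1: u1.
Distance 2: u8.
Distance 3: u0, u7.
Distance 4: u3, u5, u9.
Distance 5: u10.
Distance 6: u2 — contains u2.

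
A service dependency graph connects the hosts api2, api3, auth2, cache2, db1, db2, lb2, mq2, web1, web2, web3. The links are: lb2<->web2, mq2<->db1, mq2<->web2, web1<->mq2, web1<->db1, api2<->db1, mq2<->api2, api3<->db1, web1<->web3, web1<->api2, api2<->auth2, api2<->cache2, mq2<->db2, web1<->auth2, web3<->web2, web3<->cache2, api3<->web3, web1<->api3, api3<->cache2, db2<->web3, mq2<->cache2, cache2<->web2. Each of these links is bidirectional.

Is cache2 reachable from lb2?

Yes

Explore from lb2.
Distance 1: reach web2.
Distance 2: reach cache2, mq2, web3.
Found cache2.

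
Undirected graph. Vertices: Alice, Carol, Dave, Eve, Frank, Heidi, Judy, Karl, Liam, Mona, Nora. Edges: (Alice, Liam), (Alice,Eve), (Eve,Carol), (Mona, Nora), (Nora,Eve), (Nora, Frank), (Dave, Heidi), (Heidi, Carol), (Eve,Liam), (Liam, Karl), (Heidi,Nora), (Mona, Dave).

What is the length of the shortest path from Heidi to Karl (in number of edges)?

4

Distance 0: Heidi.
Distance 1: Carol, Dave, Nora.
Distance 2: Eve, Frank, Mona.
Distance 3: Alice, Liam.
Distance 4: Karl — contains Karl.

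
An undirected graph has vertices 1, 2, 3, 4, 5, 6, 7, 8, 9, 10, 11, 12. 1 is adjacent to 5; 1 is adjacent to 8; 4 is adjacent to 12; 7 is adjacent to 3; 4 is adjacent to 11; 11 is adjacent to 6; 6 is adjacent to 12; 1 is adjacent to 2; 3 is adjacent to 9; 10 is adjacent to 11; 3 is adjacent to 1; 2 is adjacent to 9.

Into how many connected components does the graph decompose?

2

From 1: component {1, 2, 3, 5, 7, 8, 9}.
From 4: component {4, 6, 10, 11, 12}.
That's 2 components.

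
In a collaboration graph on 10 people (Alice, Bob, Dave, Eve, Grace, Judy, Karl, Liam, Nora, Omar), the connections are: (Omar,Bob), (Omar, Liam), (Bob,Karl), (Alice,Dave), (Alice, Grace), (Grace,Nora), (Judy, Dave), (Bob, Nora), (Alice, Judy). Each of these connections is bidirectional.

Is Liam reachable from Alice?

Yes

Explore from Alice.
Distance 1: reach Dave, Grace, Judy.
Distance 2: reach Nora.
Distance 3: reach Bob.
Distance 4: reach Karl, Omar.
Distance 5: reach Liam.
Found Liam.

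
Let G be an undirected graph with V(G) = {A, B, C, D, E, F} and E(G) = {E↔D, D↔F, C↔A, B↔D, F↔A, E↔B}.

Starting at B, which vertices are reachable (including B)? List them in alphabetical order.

Start at B.
Its neighbours: D, E.
Then their neighbours: F.
Then next layer: A.
Then next layer: C.
Every vertex is now reached.

A, B, C, D, E, F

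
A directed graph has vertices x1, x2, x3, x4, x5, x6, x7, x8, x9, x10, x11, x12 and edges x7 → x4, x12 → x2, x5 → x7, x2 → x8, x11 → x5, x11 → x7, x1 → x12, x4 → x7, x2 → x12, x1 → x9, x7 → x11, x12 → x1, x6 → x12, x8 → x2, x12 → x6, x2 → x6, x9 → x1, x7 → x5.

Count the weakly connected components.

From x1: component {x1, x2, x6, x8, x9, x12}.
From x3: component {x3}.
From x4: component {x4, x5, x7, x11}.
From x10: component {x10}.
That's 4 components.

4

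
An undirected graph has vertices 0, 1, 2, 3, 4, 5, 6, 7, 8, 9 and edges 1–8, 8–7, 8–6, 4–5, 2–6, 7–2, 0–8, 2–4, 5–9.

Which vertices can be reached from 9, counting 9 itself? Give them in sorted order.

0, 1, 2, 4, 5, 6, 7, 8, 9

Start at 9.
Its neighbours: 5.
Then their neighbours: 4.
Then next layer: 2.
Then next layer: 6, 7.
Then next layer: 8.
Then next layer: 0, 1.
Nothing further is reachable.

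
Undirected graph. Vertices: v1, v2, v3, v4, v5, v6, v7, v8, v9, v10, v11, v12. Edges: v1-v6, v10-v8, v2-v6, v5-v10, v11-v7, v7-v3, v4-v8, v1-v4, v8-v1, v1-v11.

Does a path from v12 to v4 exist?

No

v12 has no edges, so nothing is reachable from it.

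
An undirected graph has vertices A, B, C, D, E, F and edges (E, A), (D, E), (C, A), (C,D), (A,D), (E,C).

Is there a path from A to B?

No

Explore from A.
Distance 1: reach C, D, E.
The search is exhausted without reaching B; it lies in a different component.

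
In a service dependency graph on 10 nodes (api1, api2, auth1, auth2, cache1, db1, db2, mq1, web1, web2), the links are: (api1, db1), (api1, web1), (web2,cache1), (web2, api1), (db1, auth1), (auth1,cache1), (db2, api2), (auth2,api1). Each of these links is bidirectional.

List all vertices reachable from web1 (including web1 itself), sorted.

Start at web1.
Its neighbours: api1.
Then their neighbours: auth2, db1, web2.
Then next layer: auth1, cache1.
Nothing further is reachable.

api1, auth1, auth2, cache1, db1, web1, web2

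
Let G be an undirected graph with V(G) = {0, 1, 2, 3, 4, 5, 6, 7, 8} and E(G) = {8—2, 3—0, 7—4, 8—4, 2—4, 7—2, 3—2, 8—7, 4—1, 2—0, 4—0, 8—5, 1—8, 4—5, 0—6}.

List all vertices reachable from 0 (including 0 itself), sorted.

Start at 0.
Its neighbours: 2, 3, 4, 6.
Then their neighbours: 1, 5, 7, 8.
Every vertex is now reached.

0, 1, 2, 3, 4, 5, 6, 7, 8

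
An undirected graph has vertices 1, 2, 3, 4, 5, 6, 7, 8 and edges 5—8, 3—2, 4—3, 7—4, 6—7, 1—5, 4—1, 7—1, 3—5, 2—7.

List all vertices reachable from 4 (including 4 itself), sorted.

Start at 4.
Its neighbours: 1, 3, 7.
Then their neighbours: 2, 5, 6.
Then next layer: 8.
Every vertex is now reached.

1, 2, 3, 4, 5, 6, 7, 8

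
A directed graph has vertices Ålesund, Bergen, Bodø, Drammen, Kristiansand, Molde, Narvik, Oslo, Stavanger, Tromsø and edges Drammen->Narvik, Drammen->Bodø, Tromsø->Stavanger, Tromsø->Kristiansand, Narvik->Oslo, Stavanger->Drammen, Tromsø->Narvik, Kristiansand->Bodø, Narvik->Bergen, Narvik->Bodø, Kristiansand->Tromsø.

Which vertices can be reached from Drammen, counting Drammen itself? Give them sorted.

Start at Drammen.
Its neighbours: Bodø, Narvik.
Then their neighbours: Bergen, Oslo.
Nothing further is reachable.

Bergen, Bodø, Drammen, Narvik, Oslo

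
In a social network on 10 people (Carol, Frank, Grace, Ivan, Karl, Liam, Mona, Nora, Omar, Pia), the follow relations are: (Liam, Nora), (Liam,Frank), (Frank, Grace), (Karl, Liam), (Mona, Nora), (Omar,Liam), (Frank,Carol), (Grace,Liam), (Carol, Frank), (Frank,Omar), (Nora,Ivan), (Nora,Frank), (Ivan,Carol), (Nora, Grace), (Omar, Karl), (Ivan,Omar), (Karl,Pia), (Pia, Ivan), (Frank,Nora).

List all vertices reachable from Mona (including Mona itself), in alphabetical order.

Carol, Frank, Grace, Ivan, Karl, Liam, Mona, Nora, Omar, Pia

Start at Mona.
Its neighbours: Nora.
Then their neighbours: Frank, Grace, Ivan.
Then next layer: Carol, Liam, Omar.
Then next layer: Karl.
Then next layer: Pia.
Every vertex is now reached.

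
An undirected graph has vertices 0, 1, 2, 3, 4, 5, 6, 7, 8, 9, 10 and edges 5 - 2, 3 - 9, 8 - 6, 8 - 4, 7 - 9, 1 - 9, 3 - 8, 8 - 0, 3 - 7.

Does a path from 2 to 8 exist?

Explore from 2.
Distance 1: reach 5.
The search is exhausted without reaching 8; it lies in a different component.

No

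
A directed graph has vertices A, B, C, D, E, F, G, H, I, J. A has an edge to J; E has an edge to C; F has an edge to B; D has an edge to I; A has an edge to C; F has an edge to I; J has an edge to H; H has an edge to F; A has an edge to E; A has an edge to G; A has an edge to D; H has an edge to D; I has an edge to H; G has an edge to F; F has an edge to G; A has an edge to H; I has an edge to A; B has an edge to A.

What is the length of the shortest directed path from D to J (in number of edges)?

3

Distance 0: D.
Distance 1: I.
Distance 2: A, H.
Distance 3: C, E, F, G, J — contains J.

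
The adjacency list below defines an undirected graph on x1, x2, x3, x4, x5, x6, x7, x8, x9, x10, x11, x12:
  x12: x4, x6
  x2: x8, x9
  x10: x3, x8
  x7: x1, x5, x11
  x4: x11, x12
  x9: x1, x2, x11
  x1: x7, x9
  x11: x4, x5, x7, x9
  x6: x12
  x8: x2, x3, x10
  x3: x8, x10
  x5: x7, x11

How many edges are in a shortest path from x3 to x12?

Distance 0: x3.
Distance 1: x8, x10.
Distance 2: x2.
Distance 3: x9.
Distance 4: x1, x11.
Distance 5: x4, x5, x7.
Distance 6: x12 — contains x12.

6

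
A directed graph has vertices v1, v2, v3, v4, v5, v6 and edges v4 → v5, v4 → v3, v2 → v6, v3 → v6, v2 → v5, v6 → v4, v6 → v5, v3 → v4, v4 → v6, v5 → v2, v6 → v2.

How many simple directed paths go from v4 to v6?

v4→v3→v6
v4→v5→v2→v6
v4→v6

3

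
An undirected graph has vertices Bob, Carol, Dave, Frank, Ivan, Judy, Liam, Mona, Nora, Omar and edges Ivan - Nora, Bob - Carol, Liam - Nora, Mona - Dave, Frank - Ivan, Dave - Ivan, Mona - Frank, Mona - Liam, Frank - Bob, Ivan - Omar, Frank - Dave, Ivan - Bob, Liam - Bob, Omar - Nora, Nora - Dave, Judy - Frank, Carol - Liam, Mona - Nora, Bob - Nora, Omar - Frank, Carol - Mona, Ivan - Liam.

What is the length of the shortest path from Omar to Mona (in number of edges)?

2

Distance 0: Omar.
Distance 1: Frank, Ivan, Nora.
Distance 2: Bob, Dave, Judy, Liam, Mona — contains Mona.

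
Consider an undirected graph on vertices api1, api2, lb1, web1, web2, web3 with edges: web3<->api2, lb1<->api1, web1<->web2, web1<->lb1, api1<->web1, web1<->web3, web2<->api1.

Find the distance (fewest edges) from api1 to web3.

2

Distance 0: api1.
Distance 1: lb1, web1, web2.
Distance 2: web3 — contains web3.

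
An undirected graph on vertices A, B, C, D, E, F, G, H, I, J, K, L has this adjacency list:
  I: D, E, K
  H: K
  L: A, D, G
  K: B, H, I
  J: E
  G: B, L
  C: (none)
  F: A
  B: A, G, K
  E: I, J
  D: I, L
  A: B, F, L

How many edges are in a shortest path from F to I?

4

Distance 0: F.
Distance 1: A.
Distance 2: B, L.
Distance 3: D, G, K.
Distance 4: H, I — contains I.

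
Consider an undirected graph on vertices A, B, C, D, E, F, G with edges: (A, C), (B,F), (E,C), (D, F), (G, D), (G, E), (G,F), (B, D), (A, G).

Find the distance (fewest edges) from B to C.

Distance 0: B.
Distance 1: D, F.
Distance 2: G.
Distance 3: A, E.
Distance 4: C — contains C.

4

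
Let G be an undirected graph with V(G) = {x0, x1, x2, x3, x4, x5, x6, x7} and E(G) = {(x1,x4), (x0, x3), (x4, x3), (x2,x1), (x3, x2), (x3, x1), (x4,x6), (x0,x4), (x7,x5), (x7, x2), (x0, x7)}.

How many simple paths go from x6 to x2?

x6–x4–x0–x3–x1–x2
x6–x4–x0–x3–x2
x6–x4–x0–x7–x2
x6–x4–x1–x2
x6–x4–x1–x3–x0–x7–x2
x6–x4–x1–x3–x2
x6–x4–x3–x0–x7–x2
x6–x4–x3–x1–x2
x6–x4–x3–x2

9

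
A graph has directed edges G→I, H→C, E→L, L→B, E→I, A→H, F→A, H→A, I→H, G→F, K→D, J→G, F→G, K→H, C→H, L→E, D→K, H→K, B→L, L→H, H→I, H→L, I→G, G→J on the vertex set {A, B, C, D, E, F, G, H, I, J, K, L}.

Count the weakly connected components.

1

From A: component {A, B, C, D, E, F, G, H, I, J, K, L}.
That's 1 component.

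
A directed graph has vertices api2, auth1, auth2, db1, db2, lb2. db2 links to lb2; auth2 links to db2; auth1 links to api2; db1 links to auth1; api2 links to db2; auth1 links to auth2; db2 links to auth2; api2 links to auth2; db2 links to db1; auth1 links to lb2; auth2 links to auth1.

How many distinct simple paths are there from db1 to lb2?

db1→auth1→api2→auth2→db2→lb2
db1→auth1→api2→db2→lb2
db1→auth1→auth2→db2→lb2
db1→auth1→lb2

4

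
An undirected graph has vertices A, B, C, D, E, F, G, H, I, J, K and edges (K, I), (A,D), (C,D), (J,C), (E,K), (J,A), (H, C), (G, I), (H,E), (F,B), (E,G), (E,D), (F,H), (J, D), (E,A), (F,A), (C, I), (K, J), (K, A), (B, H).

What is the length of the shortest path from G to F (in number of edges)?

Distance 0: G.
Distance 1: E, I.
Distance 2: A, C, D, H, K.
Distance 3: B, F, J — contains F.

3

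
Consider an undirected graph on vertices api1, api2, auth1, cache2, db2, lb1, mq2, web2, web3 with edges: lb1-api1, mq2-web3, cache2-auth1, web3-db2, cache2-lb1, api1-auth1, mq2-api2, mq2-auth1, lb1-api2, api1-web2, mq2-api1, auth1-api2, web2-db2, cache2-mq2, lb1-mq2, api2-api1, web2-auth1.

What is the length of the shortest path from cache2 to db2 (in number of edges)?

Distance 0: cache2.
Distance 1: auth1, lb1, mq2.
Distance 2: api1, api2, web2, web3.
Distance 3: db2 — contains db2.

3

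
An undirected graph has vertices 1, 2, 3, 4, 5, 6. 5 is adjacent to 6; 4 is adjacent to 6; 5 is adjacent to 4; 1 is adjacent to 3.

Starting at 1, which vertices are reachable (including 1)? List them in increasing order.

Start at 1.
Its neighbours: 3.
Nothing further is reachable.

1, 3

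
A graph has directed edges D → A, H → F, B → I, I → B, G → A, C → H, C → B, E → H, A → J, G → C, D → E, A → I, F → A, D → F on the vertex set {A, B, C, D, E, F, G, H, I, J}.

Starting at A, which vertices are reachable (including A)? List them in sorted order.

Start at A.
Its neighbours: I, J.
Then their neighbours: B.
Nothing further is reachable.

A, B, I, J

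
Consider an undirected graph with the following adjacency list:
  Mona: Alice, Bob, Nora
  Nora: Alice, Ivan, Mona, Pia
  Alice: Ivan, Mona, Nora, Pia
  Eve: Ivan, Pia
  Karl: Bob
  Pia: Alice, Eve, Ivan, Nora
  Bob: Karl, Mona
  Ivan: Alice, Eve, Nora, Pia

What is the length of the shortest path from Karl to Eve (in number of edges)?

Distance 0: Karl.
Distance 1: Bob.
Distance 2: Mona.
Distance 3: Alice, Nora.
Distance 4: Ivan, Pia.
Distance 5: Eve — contains Eve.

5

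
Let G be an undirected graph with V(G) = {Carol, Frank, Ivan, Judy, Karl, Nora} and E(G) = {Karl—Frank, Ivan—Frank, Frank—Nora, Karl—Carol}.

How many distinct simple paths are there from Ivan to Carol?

1

Ivan–Frank–Karl–Carol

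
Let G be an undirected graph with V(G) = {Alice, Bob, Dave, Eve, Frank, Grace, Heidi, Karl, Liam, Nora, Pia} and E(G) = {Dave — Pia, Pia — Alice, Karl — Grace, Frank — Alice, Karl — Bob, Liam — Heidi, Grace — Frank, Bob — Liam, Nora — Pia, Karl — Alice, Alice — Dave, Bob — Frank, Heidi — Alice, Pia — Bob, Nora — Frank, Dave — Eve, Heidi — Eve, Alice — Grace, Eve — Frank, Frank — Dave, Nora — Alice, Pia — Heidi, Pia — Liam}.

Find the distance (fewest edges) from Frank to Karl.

Distance 0: Frank.
Distance 1: Alice, Bob, Dave, Eve, Grace, Nora.
Distance 2: Heidi, Karl, Liam, Pia — contains Karl.

2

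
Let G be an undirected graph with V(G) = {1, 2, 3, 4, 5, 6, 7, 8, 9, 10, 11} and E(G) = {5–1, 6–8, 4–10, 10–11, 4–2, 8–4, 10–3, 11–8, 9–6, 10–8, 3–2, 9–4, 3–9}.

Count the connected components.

From 1: component {1, 5}.
From 2: component {2, 3, 4, 6, 8, 9, 10, 11}.
From 7: component {7}.
That's 3 components.

3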